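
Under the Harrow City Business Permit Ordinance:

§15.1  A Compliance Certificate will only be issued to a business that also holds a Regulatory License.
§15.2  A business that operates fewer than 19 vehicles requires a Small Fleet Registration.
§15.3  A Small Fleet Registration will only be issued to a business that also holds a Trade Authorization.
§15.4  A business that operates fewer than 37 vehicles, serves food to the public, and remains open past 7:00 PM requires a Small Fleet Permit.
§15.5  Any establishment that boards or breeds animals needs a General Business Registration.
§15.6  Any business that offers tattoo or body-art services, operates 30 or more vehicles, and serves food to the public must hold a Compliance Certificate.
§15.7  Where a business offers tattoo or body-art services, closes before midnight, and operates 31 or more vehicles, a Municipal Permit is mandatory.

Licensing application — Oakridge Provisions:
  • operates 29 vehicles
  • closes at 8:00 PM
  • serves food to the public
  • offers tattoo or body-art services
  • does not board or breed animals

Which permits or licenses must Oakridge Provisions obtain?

§15.1 Compliance Certificate is not required → no effect.
§15.2 vehicles 29 ≥ 19 → Small Fleet Registration not required.
§15.3 Small Fleet Registration is not required → no effect.
§15.4 vehicles 29 < 37; serves food to the public; closes 8:00 PM, after 7:00 PM → Small Fleet Permit required.
§15.5 does not board or breed animals → General Business Registration not required.
§15.6 offers tattoo or body-art services; vehicles 29 < 30; serves food to the public → Compliance Certificate not required.
§15.7 offers tattoo or body-art services; closes 8:00 PM, at/before midnight; vehicles 29 < 31 → Municipal Permit not required.

Small Fleet Permit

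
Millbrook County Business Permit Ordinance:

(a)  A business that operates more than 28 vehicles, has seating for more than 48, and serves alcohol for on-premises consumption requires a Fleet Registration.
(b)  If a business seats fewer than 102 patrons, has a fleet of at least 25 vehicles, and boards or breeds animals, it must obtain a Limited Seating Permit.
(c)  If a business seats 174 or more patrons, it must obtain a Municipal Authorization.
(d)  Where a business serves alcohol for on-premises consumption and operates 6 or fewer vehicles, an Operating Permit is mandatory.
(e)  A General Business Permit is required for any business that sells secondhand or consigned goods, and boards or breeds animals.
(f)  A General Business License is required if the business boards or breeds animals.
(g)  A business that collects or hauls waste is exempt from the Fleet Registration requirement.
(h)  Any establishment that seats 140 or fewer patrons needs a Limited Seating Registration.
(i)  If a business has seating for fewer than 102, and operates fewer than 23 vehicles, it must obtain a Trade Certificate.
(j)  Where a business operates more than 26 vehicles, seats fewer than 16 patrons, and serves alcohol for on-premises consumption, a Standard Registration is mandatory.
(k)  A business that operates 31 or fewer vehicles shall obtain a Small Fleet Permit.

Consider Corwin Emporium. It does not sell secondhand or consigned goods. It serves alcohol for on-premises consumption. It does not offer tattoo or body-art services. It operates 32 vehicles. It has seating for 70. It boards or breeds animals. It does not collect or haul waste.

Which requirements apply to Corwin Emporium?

Fleet Registration, General Business License, Limited Seating Permit, Limited Seating Registration

(a) vehicles 32 > 28; seating 70 > 48; serves alcohol for on-premises consumption → Fleet Registration required.
(b) seating 70 < 102; vehicles 32 ≥ 25; boards or breeds animals → Limited Seating Permit required.
(c) seating 70 < 174 → Municipal Authorization not required.
(d) serves alcohol for on-premises consumption; vehicles 32 > 6 → Operating Permit not required.
(e) does not sell secondhand or consigned goods; boards or breeds animals → General Business Permit not required.
(f) boards or breeds animals → General Business License required.
(g) does not collect or haul waste → Fleet Registration exemption does not apply.
(h) seating 70 ≤ 140 → Limited Seating Registration required.
(i) seating 70 < 102; vehicles 32 ≥ 23 → Trade Certificate not required.
(j) vehicles 32 > 26; seating 70 ≥ 16; serves alcohol for on-premises consumption → Standard Registration not required.
(k) vehicles 32 > 31 → Small Fleet Permit not required.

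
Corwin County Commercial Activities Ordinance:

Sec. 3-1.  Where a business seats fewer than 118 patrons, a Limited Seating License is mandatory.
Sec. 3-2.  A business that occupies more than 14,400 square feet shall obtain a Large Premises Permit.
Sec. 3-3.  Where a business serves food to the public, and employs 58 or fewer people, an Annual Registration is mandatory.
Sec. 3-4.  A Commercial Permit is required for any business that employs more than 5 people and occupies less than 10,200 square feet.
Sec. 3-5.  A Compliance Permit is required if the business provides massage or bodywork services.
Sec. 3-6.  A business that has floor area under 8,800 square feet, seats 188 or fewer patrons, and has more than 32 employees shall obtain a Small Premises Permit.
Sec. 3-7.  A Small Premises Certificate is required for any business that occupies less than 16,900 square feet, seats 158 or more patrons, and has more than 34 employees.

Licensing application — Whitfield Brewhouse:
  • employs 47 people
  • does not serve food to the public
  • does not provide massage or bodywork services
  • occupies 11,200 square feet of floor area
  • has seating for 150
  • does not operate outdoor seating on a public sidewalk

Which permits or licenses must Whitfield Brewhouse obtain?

Sec. 3-1. seating 150 ≥ 118 → Limited Seating License not required.
Sec. 3-2. floor area 11,200 square feet ≤ 14,400 square feet → Large Premises Permit not required.
Sec. 3-3. does not serve food to the public; employees 47 ≤ 58 → Annual Registration not required.
Sec. 3-4. employees 47 > 5; floor area 11,200 square feet ≥ 10,200 square feet → Commercial Permit not required.
Sec. 3-5. does not provide massage or bodywork services → Compliance Permit not required.
Sec. 3-6. floor area 11,200 square feet ≥ 8,800 square feet; seating 150 ≤ 188; employees 47 > 32 → Small Premises Permit not required.
Sec. 3-7. floor area 11,200 square feet < 16,900 square feet; seating 150 < 158; employees 47 > 34 → Small Premises Certificate not required.

None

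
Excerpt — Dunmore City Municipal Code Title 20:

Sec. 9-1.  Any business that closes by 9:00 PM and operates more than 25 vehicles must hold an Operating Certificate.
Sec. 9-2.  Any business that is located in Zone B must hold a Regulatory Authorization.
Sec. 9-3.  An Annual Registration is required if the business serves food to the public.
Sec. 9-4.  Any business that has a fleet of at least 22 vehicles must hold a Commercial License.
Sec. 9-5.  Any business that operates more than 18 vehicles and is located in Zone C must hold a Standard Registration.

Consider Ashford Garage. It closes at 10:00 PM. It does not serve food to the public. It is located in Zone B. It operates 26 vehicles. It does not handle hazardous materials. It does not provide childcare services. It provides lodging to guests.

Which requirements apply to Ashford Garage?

Commercial License, Regulatory Authorization

Sec. 9-1. closes 10:00 PM, after 9:00 PM; vehicles 26 > 25 → Operating Certificate not required.
Sec. 9-2. is located in Zone B → Regulatory Authorization required.
Sec. 9-3. does not serve food to the public → Annual Registration not required.
Sec. 9-4. vehicles 26 ≥ 22 → Commercial License required.
Sec. 9-5. vehicles 26 > 18; is located in Zone B (not: is located in Zone C) → Standard Registration not required.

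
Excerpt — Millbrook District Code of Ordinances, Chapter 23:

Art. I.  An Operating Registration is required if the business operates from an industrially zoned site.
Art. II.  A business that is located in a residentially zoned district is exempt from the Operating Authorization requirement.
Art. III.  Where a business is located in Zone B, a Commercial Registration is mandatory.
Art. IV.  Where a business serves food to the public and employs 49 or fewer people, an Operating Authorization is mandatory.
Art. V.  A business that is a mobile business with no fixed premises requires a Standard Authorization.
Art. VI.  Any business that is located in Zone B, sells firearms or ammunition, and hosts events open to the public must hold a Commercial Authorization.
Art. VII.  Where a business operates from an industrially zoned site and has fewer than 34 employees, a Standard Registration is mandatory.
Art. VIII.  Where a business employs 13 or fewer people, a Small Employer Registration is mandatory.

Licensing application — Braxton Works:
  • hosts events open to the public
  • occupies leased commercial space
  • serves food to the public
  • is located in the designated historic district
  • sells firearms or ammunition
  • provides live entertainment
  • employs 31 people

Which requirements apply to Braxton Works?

Operating Authorization

Art. I. occupies leased commercial space (not: operates from an industrially zoned site) → Operating Registration not required.
Art. II. is located in the designated historic district (not: is located in a residentially zoned district) → Operating Authorization exemption does not apply.
Art. III. is located in the designated historic district (not: is located in Zone B) → Commercial Registration not required.
Art. IV. serves food to the public; employees 31 ≤ 49 → Operating Authorization required.
Art. V. occupies leased commercial space (not: is a mobile business with no fixed premises) → Standard Authorization not required.
Art. VI. is located in the designated historic district (not: is located in Zone B); sells firearms or ammunition; hosts events open to the public → Commercial Authorization not required.
Art. VII. occupies leased commercial space (not: operates from an industrially zoned site); employees 31 < 34 → Standard Registration not required.
Art. VIII. employees 31 > 13 → Small Employer Registration not required.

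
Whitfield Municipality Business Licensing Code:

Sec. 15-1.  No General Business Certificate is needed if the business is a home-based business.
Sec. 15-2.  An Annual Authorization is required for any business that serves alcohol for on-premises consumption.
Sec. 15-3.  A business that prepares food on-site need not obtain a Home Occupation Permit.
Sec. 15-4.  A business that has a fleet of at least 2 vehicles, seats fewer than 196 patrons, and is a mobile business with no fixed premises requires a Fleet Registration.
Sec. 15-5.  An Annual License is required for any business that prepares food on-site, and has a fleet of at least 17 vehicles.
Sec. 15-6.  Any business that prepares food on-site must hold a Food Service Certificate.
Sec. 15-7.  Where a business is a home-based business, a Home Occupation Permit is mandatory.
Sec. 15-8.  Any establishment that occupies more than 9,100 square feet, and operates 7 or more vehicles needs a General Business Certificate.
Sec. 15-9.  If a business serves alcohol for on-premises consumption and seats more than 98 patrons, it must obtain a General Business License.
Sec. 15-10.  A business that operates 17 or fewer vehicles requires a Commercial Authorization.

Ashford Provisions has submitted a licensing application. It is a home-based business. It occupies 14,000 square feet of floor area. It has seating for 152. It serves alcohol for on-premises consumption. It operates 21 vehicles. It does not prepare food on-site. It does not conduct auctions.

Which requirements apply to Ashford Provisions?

Annual Authorization, General Business License, Home Occupation Permit

Sec. 15-1. is a home-based business → exempt from General Business Certificate.
Sec. 15-2. serves alcohol for on-premises consumption → Annual Authorization required.
Sec. 15-3. does not prepare food on-site → Home Occupation Permit exemption does not apply.
Sec. 15-4. vehicles 21 ≥ 2; seating 152 < 196; is a home-based business (not: is a mobile business with no fixed premises) → Fleet Registration not required.
Sec. 15-5. does not prepare food on-site; vehicles 21 ≥ 17 → Annual License not required.
Sec. 15-6. does not prepare food on-site → Food Service Certificate not required.
Sec. 15-7. is a home-based business → Home Occupation Permit required.
Sec. 15-8. floor area 14,000 square feet > 9,100 square feet; vehicles 21 ≥ 7 → General Business Certificate required.
Sec. 15-9. serves alcohol for on-premises consumption; seating 152 > 98 → General Business License required.
Sec. 15-10. vehicles 21 > 17 → Commercial Authorization not required.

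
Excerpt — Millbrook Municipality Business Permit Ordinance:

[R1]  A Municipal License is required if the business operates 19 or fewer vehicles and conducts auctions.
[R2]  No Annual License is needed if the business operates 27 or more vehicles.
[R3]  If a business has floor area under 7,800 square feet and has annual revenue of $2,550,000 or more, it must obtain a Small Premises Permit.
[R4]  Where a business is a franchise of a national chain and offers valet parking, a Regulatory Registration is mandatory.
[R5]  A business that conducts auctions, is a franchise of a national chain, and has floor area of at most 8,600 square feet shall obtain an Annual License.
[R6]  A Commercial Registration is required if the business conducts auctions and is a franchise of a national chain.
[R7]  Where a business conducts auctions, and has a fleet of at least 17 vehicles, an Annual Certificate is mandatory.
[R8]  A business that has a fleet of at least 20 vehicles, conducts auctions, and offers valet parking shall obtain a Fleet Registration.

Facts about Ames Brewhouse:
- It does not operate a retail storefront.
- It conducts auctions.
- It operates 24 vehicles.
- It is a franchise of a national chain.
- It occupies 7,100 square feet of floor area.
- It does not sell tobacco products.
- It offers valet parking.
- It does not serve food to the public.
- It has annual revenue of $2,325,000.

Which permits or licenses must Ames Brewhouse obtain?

Annual Certificate, Annual License, Commercial Registration, Fleet Registration, Regulatory Registration

[R1] vehicles 24 > 19; conducts auctions → Municipal License not required.
[R2] vehicles 24 < 27 → Annual License exemption does not apply.
[R3] floor area 7,100 square feet < 7,800 square feet; revenue $2,325,000 < $2,550,000 → Small Premises Permit not required.
[R4] is a franchise of a national chain; offers valet parking → Regulatory Registration required.
[R5] conducts auctions; is a franchise of a national chain; floor area 7,100 square feet ≤ 8,600 square feet → Annual License required.
[R6] conducts auctions; is a franchise of a national chain → Commercial Registration required.
[R7] conducts auctions; vehicles 24 ≥ 17 → Annual Certificate required.
[R8] vehicles 24 ≥ 20; conducts auctions; offers valet parking → Fleet Registration required.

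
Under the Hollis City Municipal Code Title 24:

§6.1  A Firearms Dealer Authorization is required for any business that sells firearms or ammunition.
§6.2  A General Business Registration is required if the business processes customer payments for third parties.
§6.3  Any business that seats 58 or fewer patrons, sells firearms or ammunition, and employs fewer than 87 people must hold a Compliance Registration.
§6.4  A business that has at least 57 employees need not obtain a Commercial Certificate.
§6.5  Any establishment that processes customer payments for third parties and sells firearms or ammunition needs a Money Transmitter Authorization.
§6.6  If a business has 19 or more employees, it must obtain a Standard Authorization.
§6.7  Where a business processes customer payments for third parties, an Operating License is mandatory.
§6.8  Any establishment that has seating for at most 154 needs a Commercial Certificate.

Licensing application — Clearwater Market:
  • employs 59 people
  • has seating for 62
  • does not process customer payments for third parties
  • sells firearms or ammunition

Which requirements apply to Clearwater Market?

§6.1 sells firearms or ammunition → Firearms Dealer Authorization required.
§6.2 does not process customer payments for third parties → General Business Registration not required.
§6.3 seating 62 > 58; sells firearms or ammunition; employees 59 < 87 → Compliance Registration not required.
§6.4 employees 59 ≥ 57 → exempt from Commercial Certificate.
§6.5 does not process customer payments for third parties; sells firearms or ammunition → Money Transmitter Authorization not required.
§6.6 employees 59 ≥ 19 → Standard Authorization required.
§6.7 does not process customer payments for third parties → Operating License not required.
§6.8 seating 62 ≤ 154 → Commercial Certificate required.

Firearms Dealer Authorization, Standard Authorization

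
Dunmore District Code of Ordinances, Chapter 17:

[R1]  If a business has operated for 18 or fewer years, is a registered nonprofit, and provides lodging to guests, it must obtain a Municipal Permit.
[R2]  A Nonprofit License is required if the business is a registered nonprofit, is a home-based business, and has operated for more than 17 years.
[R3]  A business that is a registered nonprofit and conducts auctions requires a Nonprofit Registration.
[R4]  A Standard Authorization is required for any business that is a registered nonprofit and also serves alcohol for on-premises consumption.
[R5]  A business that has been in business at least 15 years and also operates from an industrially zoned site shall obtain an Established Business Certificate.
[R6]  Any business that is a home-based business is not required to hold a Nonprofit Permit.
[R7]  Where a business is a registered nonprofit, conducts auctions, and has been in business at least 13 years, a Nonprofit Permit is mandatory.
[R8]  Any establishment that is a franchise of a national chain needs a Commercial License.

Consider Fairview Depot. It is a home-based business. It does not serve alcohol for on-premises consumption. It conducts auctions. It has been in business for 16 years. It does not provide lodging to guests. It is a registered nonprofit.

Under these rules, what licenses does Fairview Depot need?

[R1] years in business 16 ≤ 18; is a registered nonprofit; does not provide lodging to guests → Municipal Permit not required.
[R2] is a registered nonprofit; is a home-based business; years in business 16 ≤ 17 → Nonprofit License not required.
[R3] is a registered nonprofit; conducts auctions → Nonprofit Registration required.
[R4] is a registered nonprofit; does not serve alcohol for on-premises consumption → Standard Authorization not required.
[R5] years in business 16 ≥ 15; is a home-based business (not: operates from an industrially zoned site) → Established Business Certificate not required.
[R6] is a home-based business → exempt from Nonprofit Permit.
[R7] is a registered nonprofit; conducts auctions; years in business 16 ≥ 13 → Nonprofit Permit required.
[R8] is a registered nonprofit (not: is a franchise of a national chain) → Commercial License not required.

Nonprofit Registration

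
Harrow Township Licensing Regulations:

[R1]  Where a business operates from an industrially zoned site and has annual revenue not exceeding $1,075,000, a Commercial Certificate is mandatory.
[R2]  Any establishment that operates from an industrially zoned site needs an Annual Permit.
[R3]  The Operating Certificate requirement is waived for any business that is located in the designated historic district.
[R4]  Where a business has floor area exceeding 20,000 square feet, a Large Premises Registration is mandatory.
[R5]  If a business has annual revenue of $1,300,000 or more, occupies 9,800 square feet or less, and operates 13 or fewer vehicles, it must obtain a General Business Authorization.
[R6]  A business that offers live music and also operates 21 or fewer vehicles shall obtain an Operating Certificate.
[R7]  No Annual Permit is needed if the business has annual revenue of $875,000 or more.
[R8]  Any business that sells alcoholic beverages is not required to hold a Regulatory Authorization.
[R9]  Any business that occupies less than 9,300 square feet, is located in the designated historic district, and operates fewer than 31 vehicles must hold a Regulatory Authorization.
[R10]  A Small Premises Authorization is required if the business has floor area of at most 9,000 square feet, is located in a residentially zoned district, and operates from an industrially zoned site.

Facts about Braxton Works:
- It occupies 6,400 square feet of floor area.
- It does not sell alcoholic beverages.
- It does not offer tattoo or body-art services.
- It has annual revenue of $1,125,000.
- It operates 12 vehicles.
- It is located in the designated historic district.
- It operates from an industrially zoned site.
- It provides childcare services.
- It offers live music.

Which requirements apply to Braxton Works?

[R1] operates from an industrially zoned site; revenue $1,125,000 > $1,075,000 → Commercial Certificate not required.
[R2] operates from an industrially zoned site → Annual Permit required.
[R3] is located in the designated historic district → exempt from Operating Certificate.
[R4] floor area 6,400 square feet ≤ 20,000 square feet → Large Premises Registration not required.
[R5] revenue $1,125,000 < $1,300,000; floor area 6,400 square feet ≤ 9,800 square feet; vehicles 12 ≤ 13 → General Business Authorization not required.
[R6] offers live music; vehicles 12 ≤ 21 → Operating Certificate required.
[R7] revenue $1,125,000 ≥ $875,000 → exempt from Annual Permit.
[R8] does not sell alcoholic beverages → Regulatory Authorization exemption does not apply.
[R9] floor area 6,400 square feet < 9,300 square feet; is located in the designated historic district; vehicles 12 < 31 → Regulatory Authorization required.
[R10] floor area 6,400 square feet ≤ 9,000 square feet; is located in the designated historic district (not: is located in a residentially zoned district); operates from an industrially zoned site → Small Premises Authorization not required.

Regulatory Authorization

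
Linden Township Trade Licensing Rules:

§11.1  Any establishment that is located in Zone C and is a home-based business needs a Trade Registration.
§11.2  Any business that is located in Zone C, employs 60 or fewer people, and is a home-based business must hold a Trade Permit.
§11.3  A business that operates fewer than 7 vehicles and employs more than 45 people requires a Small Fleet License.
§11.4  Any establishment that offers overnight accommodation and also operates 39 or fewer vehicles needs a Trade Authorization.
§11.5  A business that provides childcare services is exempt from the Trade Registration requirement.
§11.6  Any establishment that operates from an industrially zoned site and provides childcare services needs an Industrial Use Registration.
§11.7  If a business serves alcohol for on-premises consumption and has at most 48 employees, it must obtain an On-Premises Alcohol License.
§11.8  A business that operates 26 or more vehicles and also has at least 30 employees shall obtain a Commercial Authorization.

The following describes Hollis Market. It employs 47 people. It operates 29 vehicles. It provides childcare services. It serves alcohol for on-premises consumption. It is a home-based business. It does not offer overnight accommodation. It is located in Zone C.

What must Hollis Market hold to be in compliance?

Commercial Authorization, On-Premises Alcohol License, Trade Permit

§11.1 is located in Zone C; is a home-based business → Trade Registration required.
§11.2 is located in Zone C; employees 47 ≤ 60; is a home-based business → Trade Permit required.
§11.3 vehicles 29 ≥ 7; employees 47 > 45 → Small Fleet License not required.
§11.4 does not offer overnight accommodation; vehicles 29 ≤ 39 → Trade Authorization not required.
§11.5 provides childcare services → exempt from Trade Registration.
§11.6 is a home-based business (not: operates from an industrially zoned site); provides childcare services → Industrial Use Registration not required.
§11.7 serves alcohol for on-premises consumption; employees 47 ≤ 48 → On-Premises Alcohol License required.
§11.8 vehicles 29 ≥ 26; employees 47 ≥ 30 → Commercial Authorization required.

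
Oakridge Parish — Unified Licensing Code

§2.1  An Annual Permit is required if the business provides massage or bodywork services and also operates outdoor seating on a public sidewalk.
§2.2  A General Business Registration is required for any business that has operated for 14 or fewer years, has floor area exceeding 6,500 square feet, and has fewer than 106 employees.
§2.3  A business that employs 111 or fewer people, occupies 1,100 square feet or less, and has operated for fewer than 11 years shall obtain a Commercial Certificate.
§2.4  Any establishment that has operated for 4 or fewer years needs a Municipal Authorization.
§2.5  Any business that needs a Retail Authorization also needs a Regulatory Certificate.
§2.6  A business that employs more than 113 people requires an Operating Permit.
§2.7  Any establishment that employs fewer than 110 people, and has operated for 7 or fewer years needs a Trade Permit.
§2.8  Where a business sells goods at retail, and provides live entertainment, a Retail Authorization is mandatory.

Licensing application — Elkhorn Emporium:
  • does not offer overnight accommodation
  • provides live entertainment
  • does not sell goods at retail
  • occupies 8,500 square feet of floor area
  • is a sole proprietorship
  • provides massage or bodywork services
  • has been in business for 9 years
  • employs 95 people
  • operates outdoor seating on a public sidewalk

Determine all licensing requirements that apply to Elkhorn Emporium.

§2.1 provides massage or bodywork services; operates outdoor seating on a public sidewalk → Annual Permit required.
§2.2 years in business 9 ≤ 14; floor area 8,500 square feet > 6,500 square feet; employees 95 < 106 → General Business Registration required.
§2.3 employees 95 ≤ 111; floor area 8,500 square feet > 1,100 square feet; years in business 9 < 11 → Commercial Certificate not required.
§2.4 years in business 9 > 4 → Municipal Authorization not required.
§2.5 Retail Authorization is not required → no effect.
§2.6 employees 95 ≤ 113 → Operating Permit not required.
§2.7 employees 95 < 110; years in business 9 > 7 → Trade Permit not required.
§2.8 does not sell goods at retail; provides live entertainment → Retail Authorization not required.

Annual Permit, General Business Registration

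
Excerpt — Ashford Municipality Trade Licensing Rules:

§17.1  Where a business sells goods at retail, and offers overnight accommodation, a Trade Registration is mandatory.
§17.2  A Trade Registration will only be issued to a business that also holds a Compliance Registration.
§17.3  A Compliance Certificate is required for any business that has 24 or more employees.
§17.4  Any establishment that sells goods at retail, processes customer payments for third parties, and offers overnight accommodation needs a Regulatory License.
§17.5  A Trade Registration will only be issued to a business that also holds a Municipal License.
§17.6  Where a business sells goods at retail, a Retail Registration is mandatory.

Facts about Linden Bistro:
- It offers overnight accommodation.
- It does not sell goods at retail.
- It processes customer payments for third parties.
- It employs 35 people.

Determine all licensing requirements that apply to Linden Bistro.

Compliance Certificate

§17.1 does not sell goods at retail; offers overnight accommodation → Trade Registration not required.
§17.2 Trade Registration is not required → no effect.
§17.3 employees 35 ≥ 24 → Compliance Certificate required.
§17.4 does not sell goods at retail; processes customer payments for third parties; offers overnight accommodation → Regulatory License not required.
§17.5 Trade Registration is not required → no effect.
§17.6 does not sell goods at retail → Retail Registration not required.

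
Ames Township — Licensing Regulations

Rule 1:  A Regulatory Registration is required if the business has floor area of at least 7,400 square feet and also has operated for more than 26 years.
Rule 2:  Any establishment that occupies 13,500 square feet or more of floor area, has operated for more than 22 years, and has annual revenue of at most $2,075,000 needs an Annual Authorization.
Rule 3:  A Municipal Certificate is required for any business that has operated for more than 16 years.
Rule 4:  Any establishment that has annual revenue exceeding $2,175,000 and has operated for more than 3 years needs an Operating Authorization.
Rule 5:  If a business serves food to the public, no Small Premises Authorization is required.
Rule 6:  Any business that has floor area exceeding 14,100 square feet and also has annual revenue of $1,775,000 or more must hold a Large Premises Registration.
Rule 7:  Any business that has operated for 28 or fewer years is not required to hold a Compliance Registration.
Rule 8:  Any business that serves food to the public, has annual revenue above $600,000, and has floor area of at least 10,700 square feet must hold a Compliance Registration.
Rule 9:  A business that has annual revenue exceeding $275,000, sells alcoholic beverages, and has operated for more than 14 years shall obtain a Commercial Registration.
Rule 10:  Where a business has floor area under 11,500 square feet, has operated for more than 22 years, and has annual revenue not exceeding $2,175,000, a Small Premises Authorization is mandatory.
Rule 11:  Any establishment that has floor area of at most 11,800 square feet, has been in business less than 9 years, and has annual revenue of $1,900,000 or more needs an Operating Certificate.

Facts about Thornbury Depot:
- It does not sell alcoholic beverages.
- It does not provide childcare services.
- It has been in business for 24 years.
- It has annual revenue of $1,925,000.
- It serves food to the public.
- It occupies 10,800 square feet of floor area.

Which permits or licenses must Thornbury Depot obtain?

Municipal Certificate

Rule 1: floor area 10,800 square feet ≥ 7,400 square feet; years in business 24 ≤ 26 → Regulatory Registration not required.
Rule 2: floor area 10,800 square feet < 13,500 square feet; years in business 24 > 22; revenue $1,925,000 ≤ $2,075,000 → Annual Authorization not required.
Rule 3: years in business 24 > 16 → Municipal Certificate required.
Rule 4: revenue $1,925,000 ≤ $2,175,000; years in business 24 > 3 → Operating Authorization not required.
Rule 5: serves food to the public → exempt from Small Premises Authorization.
Rule 6: floor area 10,800 square feet ≤ 14,100 square feet; revenue $1,925,000 ≥ $1,775,000 → Large Premises Registration not required.
Rule 7: years in business 24 ≤ 28 → exempt from Compliance Registration.
Rule 8: serves food to the public; revenue $1,925,000 > $600,000; floor area 10,800 square feet ≥ 10,700 square feet → Compliance Registration required.
Rule 9: revenue $1,925,000 > $275,000; does not sell alcoholic beverages; years in business 24 > 14 → Commercial Registration not required.
Rule 10: floor area 10,800 square feet < 11,500 square feet; years in business 24 > 22; revenue $1,925,000 ≤ $2,175,000 → Small Premises Authorization required.
Rule 11: floor area 10,800 square feet ≤ 11,800 square feet; years in business 24 ≥ 9; revenue $1,925,000 ≥ $1,900,000 → Operating Certificate not required.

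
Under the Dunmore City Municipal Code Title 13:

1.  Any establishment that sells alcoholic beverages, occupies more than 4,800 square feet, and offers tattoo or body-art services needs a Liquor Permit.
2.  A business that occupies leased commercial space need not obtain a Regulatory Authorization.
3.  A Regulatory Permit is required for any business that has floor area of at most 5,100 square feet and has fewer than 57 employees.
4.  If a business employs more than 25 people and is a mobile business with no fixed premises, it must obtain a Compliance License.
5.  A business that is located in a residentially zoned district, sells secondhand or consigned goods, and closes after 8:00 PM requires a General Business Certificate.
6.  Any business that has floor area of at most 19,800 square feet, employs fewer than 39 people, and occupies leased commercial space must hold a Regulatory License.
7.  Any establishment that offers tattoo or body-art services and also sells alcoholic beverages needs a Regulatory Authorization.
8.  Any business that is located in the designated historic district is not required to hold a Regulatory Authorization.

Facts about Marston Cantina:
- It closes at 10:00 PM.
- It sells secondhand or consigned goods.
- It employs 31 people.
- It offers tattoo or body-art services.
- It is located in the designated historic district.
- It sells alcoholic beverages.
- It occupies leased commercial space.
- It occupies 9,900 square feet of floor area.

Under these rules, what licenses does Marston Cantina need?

1. sells alcoholic beverages; floor area 9,900 square feet > 4,800 square feet; offers tattoo or body-art services → Liquor Permit required.
2. occupies leased commercial space → exempt from Regulatory Authorization.
3. floor area 9,900 square feet > 5,100 square feet; employees 31 < 57 → Regulatory Permit not required.
4. employees 31 > 25; occupies leased commercial space (not: is a mobile business with no fixed premises) → Compliance License not required.
5. is located in the designated historic district (not: is located in a residentially zoned district); sells secondhand or consigned goods; closes 10:00 PM, after 8:00 PM → General Business Certificate not required.
6. floor area 9,900 square feet ≤ 19,800 square feet; employees 31 < 39; occupies leased commercial space → Regulatory License required.
7. offers tattoo or body-art services; sells alcoholic beverages → Regulatory Authorization required.
8. is located in the designated historic district → exempt from Regulatory Authorization.

Liquor Permit, Regulatory License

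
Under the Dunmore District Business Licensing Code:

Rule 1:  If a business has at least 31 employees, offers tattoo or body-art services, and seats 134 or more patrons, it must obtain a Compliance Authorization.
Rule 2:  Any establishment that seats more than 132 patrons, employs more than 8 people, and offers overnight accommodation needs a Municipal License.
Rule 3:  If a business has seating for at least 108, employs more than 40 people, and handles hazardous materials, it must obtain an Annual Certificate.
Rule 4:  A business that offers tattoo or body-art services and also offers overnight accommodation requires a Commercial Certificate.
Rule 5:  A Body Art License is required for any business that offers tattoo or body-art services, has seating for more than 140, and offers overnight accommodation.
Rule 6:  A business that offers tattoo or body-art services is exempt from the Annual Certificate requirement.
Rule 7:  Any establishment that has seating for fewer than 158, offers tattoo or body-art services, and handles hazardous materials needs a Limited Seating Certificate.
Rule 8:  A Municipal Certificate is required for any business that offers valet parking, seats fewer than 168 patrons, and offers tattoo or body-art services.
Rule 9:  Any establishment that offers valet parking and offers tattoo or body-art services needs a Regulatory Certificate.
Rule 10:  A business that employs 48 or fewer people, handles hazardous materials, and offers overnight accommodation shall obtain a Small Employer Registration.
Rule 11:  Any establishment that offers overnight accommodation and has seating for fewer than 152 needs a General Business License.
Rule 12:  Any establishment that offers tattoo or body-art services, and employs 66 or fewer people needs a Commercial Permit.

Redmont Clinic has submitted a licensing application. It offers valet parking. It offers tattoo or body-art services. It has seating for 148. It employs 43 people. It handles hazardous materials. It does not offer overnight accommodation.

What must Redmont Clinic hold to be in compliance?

Rule 1: employees 43 ≥ 31; offers tattoo or body-art services; seating 148 ≥ 134 → Compliance Authorization required.
Rule 2: seating 148 > 132; employees 43 > 8; does not offer overnight accommodation → Municipal License not required.
Rule 3: seating 148 ≥ 108; employees 43 > 40; handles hazardous materials → Annual Certificate required.
Rule 4: offers tattoo or body-art services; does not offer overnight accommodation → Commercial Certificate not required.
Rule 5: offers tattoo or body-art services; seating 148 > 140; does not offer overnight accommodation → Body Art License not required.
Rule 6: offers tattoo or body-art services → exempt from Annual Certificate.
Rule 7: seating 148 < 158; offers tattoo or body-art services; handles hazardous materials → Limited Seating Certificate required.
Rule 8: offers valet parking; seating 148 < 168; offers tattoo or body-art services → Municipal Certificate required.
Rule 9: offers valet parking; offers tattoo or body-art services → Regulatory Certificate required.
Rule 10: employees 43 ≤ 48; handles hazardous materials; does not offer overnight accommodation → Small Employer Registration not required.
Rule 11: does not offer overnight accommodation; seating 148 < 152 → General Business License not required.
Rule 12: offers tattoo or body-art services; employees 43 ≤ 66 → Commercial Permit required.

Commercial Permit, Compliance Authorization, Limited Seating Certificate, Municipal Certificate, Regulatory Certificate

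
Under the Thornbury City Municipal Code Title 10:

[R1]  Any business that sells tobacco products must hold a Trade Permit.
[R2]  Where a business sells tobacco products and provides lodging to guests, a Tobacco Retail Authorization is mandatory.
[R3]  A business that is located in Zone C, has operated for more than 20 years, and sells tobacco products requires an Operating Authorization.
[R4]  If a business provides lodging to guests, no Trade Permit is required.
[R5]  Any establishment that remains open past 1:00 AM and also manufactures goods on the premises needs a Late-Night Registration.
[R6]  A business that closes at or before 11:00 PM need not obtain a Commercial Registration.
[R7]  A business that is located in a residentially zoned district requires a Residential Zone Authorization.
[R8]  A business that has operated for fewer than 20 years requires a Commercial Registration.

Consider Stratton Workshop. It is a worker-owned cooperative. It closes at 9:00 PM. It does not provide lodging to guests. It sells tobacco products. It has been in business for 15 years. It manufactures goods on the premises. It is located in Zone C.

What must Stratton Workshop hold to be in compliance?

[R1] sells tobacco products → Trade Permit required.
[R2] sells tobacco products; does not provide lodging to guests → Tobacco Retail Authorization not required.
[R3] is located in Zone C; years in business 15 ≤ 20; sells tobacco products → Operating Authorization not required.
[R4] does not provide lodging to guests → Trade Permit exemption does not apply.
[R5] closes 9:00 PM, at/before 1:00 AM; manufactures goods on the premises → Late-Night Registration not required.
[R6] closes 9:00 PM, at/before 11:00 PM → exempt from Commercial Registration.
[R7] is located in Zone C (not: is located in a residentially zoned district) → Residential Zone Authorization not required.
[R8] years in business 15 < 20 → Commercial Registration required.

Trade Permit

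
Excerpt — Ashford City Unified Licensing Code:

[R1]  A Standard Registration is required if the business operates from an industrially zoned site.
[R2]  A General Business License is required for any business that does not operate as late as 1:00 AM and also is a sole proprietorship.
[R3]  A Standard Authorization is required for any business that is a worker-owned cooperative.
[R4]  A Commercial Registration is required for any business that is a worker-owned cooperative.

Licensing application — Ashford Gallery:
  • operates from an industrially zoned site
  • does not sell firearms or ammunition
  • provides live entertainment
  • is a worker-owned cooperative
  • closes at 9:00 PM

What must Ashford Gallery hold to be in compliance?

Commercial Registration, Standard Authorization, Standard Registration

[R1] operates from an industrially zoned site → Standard Registration required.
[R2] closes 9:00 PM, at/before 1:00 AM; is a worker-owned cooperative (not: is a sole proprietorship) → General Business License not required.
[R3] is a worker-owned cooperative → Standard Authorization required.
[R4] is a worker-owned cooperative → Commercial Registration required.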